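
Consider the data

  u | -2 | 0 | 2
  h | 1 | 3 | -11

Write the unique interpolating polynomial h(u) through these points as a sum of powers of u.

h(u) = -2u^2 - 3u + 3

Newton's divided differences:
h[-2,0] = (3 - 1) / (0 - (-2)) = 1
h[0,2] = (-11 - 3) / (2 - 0) = -7
h[-2,0,2] = (-7 - 1) / (2 - (-2)) = -2
h(u) = 1 + 1·(u + 2) + (-2)·(u + 2)u
Expanding: h(u) = -2u^2 - 3u + 3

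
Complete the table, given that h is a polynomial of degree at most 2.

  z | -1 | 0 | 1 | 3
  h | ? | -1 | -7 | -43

The 3 known values determine h uniquely (degree ≤ 2).
L_0(-1) = (-2)·(-4)/[(-1)·(-3)] = 8/3
L_1(-1) = (-1)·(-4)/[(1)·(-2)] = -2
L_2(-1) = (-1)·(-2)/[(3)·(2)] = 1/3
Sum: (-1)·(8/3) + (-7)·(-2) + (-43)·(1/3) = -3

-3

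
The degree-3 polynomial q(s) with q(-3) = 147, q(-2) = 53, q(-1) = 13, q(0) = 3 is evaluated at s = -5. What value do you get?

L_0(-5) = (-3)·(-4)·(-5)/[(-1)·(-2)·(-3)] = 10
L_1(-5) = (-2)·(-4)·(-5)/[(1)·(-1)·(-2)] = -20
L_2(-5) = (-2)·(-3)·(-5)/[(2)·(1)·(-1)] = 15
L_3(-5) = (-2)·(-3)·(-4)/[(3)·(2)·(1)] = -4
Sum: 147·(10) + 53·(-20) + 13·(15) + 3·(-4) = 593

593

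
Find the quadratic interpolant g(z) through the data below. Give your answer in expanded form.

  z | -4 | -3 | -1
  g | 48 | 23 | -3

g(z) = 4z^2 + 3z - 4

L_0(z) = (z + 3)(z + 1) / [3] = (1/3)z^2 + (4/3)z + 1
L_1(z) = (z + 4)(z + 1) / [-2] = -(1/2)z^2 - (5/2)z - 2
L_2(z) = (z + 4)(z + 3) / [6] = (1/6)z^2 + (7/6)z + 2
g(z) = 48·L_0 + 23·L_1 + (-3)·L_2
  48·L_0(z) = 16z^2 + 64z + 48
  23·L_1(z) = -(23/2)z^2 - (115/2)z - 46
  (-3)·L_2(z) = -(1/2)z^2 - (7/2)z - 6
Adding term by term: 4z^2 + 3z - 4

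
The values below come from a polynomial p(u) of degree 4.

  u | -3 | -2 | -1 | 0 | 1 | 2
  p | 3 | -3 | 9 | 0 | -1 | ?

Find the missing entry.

103

The 5 known values determine p uniquely (degree ≤ 4).
Evaluate each Lagrange basis at u = 2:
L_0(2) = (4)·(3)·(2)·(1)/[(-1)·(-2)·(-3)·(-4)] = 1
L_1(2) = (5)·(3)·(2)·(1)/[(1)·(-1)·(-2)·(-3)] = -5
L_2(2) = (5)·(4)·(2)·(1)/[(2)·(1)·(-1)·(-2)] = 10
L_3(2) = (5)·(4)·(3)·(1)/[(3)·(2)·(1)·(-1)] = -10
L_4(2) = (5)·(4)·(3)·(2)/[(4)·(3)·(2)·(1)] = 5
Sum: 3·(1) + (-3)·(-5) + 9·(10) + 0 + (-1)·(5) = 103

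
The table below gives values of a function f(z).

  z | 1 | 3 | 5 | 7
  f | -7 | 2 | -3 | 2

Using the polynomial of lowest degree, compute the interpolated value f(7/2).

Using Newton's divided-difference form:
f[1,3] = (2 - (-7)) / (3 - 1) = 9/2
f[3,5] = (-3 - 2) / (5 - 3) = -5/2
f[5,7] = (2 - (-3)) / (7 - 5) = 5/2
f[1,3,5] = (-5/2 - 9/2) / (5 - 1) = -7/4
f[3,5,7] = (5/2 - (-5/2)) / (7 - 3) = 5/4
f[1,3,5,7] = (5/4 - (-7/4)) / (7 - 1) = 1/2
f(7/2) = -7 + (9/2)·(5/2) + (-7/4)·(5/2)·(1/2) + (1/2)·(5/2)·(1/2)·(-3/2) = 9/8

9/8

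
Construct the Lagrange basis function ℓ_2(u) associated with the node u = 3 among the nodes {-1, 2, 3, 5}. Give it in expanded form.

ℓ_2(u) = (u + 1)(u - 2)(u - 5) / [(4)·(1)·(-2)]
       = (u^3 - 6u^2 + 3u + 10) / (-8)

ℓ_2(u) = -(1/8)u^3 + (3/4)u^2 - (3/8)u - 5/4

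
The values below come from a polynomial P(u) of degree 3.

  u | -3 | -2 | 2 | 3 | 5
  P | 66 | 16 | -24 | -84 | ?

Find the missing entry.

-390

The 4 known values determine P uniquely (degree ≤ 3).
Evaluate each Lagrange basis at u = 5:
L_0(5) = (7)·(3)·(2)/[(-1)·(-5)·(-6)] = -7/5
L_1(5) = (8)·(3)·(2)/[(1)·(-4)·(-5)] = 12/5
L_2(5) = (8)·(7)·(2)/[(5)·(4)·(-1)] = -28/5
L_3(5) = (8)·(7)·(3)/[(6)·(5)·(1)] = 28/5
Sum: 66·(-7/5) + 16·(12/5) + (-24)·(-28/5) + (-84)·(28/5) = -390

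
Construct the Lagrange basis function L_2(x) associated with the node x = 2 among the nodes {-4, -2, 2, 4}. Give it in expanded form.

L_2(x) = (x + 4)(x + 2)(x - 4) / [(6)·(4)·(-2)]
       = (x^3 + 2x^2 - 16x - 32) / (-48)

L_2(x) = -(1/48)x^3 - (1/24)x^2 + (1/3)x + 2/3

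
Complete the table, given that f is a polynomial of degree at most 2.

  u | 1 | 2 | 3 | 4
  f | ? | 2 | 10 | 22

-2

The 3 known values determine f uniquely (degree ≤ 2).
L_0(1) = (-2)·(-3)/[(-1)·(-2)] = 3
L_1(1) = (-1)·(-3)/[(1)·(-1)] = -3
L_2(1) = (-1)·(-2)/[(2)·(1)] = 1
Sum: 2·(3) + 10·(-3) + 22·(1) = -2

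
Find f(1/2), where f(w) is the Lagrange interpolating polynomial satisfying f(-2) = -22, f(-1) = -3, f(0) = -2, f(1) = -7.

Evaluate each Lagrange basis at w = 1/2:
L_0(1/2) = (3/2)·(1/2)·(-1/2)/[(-1)·(-2)·(-3)] = 1/16
L_1(1/2) = (5/2)·(1/2)·(-1/2)/[(1)·(-1)·(-2)] = -5/16
L_2(1/2) = (5/2)·(3/2)·(-1/2)/[(2)·(1)·(-1)] = 15/16
L_3(1/2) = (5/2)·(3/2)·(1/2)/[(3)·(2)·(1)] = 5/16
Sum: (-22)·(1/16) + (-3)·(-5/16) + (-2)·(15/16) + (-7)·(5/16) = -9/2

-9/2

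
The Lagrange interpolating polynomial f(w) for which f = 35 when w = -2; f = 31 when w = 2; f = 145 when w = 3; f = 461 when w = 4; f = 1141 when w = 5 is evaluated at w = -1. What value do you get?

L_0(-1) = (-3)·(-4)·(-5)·(-6)/[(-4)·(-5)·(-6)·(-7)] = 3/7
L_1(-1) = (1)·(-4)·(-5)·(-6)/[(4)·(-1)·(-2)·(-3)] = 5
L_2(-1) = (1)·(-3)·(-5)·(-6)/[(5)·(1)·(-1)·(-2)] = -9
L_3(-1) = (1)·(-3)·(-4)·(-6)/[(6)·(2)·(1)·(-1)] = 6
L_4(-1) = (1)·(-3)·(-4)·(-5)/[(7)·(3)·(2)·(1)] = -10/7
Sum: 35·(3/7) + 31·(5) + 145·(-9) + 461·(6) + 1141·(-10/7) = 1

1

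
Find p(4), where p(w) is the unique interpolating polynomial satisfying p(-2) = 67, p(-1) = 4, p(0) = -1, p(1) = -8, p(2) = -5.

439

L_0(4) = (5)·(4)·(3)·(2)/[(-1)·(-2)·(-3)·(-4)] = 5
L_1(4) = (6)·(4)·(3)·(2)/[(1)·(-1)·(-2)·(-3)] = -24
L_2(4) = (6)·(5)·(3)·(2)/[(2)·(1)·(-1)·(-2)] = 45
L_3(4) = (6)·(5)·(4)·(2)/[(3)·(2)·(1)·(-1)] = -40
L_4(4) = (6)·(5)·(4)·(3)/[(4)·(3)·(2)·(1)] = 15
Sum: 67·(5) + 4·(-24) + (-1)·(45) + (-8)·(-40) + (-5)·(15) = 439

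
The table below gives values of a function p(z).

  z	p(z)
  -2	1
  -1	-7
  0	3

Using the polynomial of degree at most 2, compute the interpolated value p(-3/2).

-21/4

L_0(-3/2) = (-1/2)·(-3/2)/[(-1)·(-2)] = 3/8
L_1(-3/2) = (1/2)·(-3/2)/[(1)·(-1)] = 3/4
L_2(-3/2) = (1/2)·(-1/2)/[(2)·(1)] = -1/8
Sum: 1·(3/8) + (-7)·(3/4) + 3·(-1/8) = -21/4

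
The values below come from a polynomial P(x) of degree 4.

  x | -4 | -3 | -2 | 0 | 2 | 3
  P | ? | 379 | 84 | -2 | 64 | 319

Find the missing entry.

1138

The 5 known values determine P uniquely (degree ≤ 4).
Evaluate each Lagrange basis at x = -4:
L_0(-4) = (-2)·(-4)·(-6)·(-7)/[(-1)·(-3)·(-5)·(-6)] = 56/15
L_1(-4) = (-1)·(-4)·(-6)·(-7)/[(1)·(-2)·(-4)·(-5)] = -21/5
L_2(-4) = (-1)·(-2)·(-6)·(-7)/[(3)·(2)·(-2)·(-3)] = 7/3
L_3(-4) = (-1)·(-2)·(-4)·(-7)/[(5)·(4)·(2)·(-1)] = -7/5
L_4(-4) = (-1)·(-2)·(-4)·(-6)/[(6)·(5)·(3)·(1)] = 8/15
Sum: 379·(56/15) + 84·(-21/5) + (-2)·(7/3) + 64·(-7/5) + 319·(8/15) = 1138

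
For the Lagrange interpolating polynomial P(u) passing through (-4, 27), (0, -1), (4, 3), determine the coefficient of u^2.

1

The leading coefficient equals the top divided difference P[-4,0,4].
P[-4,0] = (-1 - 27) / (0 - (-4)) = -7
P[0,4] = (3 - (-1)) / (4 - 0) = 1
P[-4,0,4] = (1 - (-7)) / (4 - (-4)) = 1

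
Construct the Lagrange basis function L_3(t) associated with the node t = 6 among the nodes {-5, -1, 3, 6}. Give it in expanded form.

L_3(t) = (t + 5)(t + 1)(t - 3) / [(11)·(7)·(3)]
       = (t^3 + 3t^2 - 13t - 15) / (231)

L_3(t) = (1/231)t^3 + (1/77)t^2 - (13/231)t - 5/77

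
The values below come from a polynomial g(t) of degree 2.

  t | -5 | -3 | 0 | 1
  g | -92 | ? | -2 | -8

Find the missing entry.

The 3 known values determine g uniquely (degree ≤ 2).
Evaluate each Lagrange basis at t = -3:
L_0(-3) = (-3)·(-4)/[(-5)·(-6)] = 2/5
L_1(-3) = (2)·(-4)/[(5)·(-1)] = 8/5
L_2(-3) = (2)·(-3)/[(6)·(1)] = -1
Sum: (-92)·(2/5) + (-2)·(8/5) + (-8)·(-1) = -32

-32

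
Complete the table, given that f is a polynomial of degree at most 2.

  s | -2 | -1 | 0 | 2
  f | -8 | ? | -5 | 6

-15/2

The 3 known values determine f uniquely (degree ≤ 2).
Evaluate each Lagrange basis at s = -1:
L_0(-1) = (-1)·(-3)/[(-2)·(-4)] = 3/8
L_1(-1) = (1)·(-3)/[(2)·(-2)] = 3/4
L_2(-1) = (1)·(-1)/[(4)·(2)] = -1/8
Sum: (-8)·(3/8) + (-5)·(3/4) + 6·(-1/8) = -15/2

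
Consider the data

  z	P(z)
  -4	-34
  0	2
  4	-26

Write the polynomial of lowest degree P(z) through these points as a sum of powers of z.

P(z) = -2z^2 + z + 2

Build the Lagrange basis polynomials:
L_0(z) = z(z - 4) / [32] = (1/32)z^2 - (1/8)z
L_1(z) = (z + 4)(z - 4) / [-16] = -(1/16)z^2 + 1
L_2(z) = (z + 4)z / [32] = (1/32)z^2 + (1/8)z
P(z) = (-34)·L_0 + 2·L_1 + (-26)·L_2
  (-34)·L_0(z) = -(17/16)z^2 + (17/4)z
  2·L_1(z) = -(1/8)z^2 + 2
  (-26)·L_2(z) = -(13/16)z^2 - (13/4)z
Adding term by term: -2z^2 + z + 2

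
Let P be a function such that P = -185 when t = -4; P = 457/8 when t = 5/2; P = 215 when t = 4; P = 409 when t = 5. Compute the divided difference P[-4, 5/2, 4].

P[-4,5/2] = (457/8 - (-185)) / (5/2 - (-4)) = 149/4
P[5/2,4] = (215 - 457/8) / (4 - 5/2) = 421/4
P[-4,5/2,4] = (421/4 - 149/4) / (4 - (-4)) = 17/2

17/2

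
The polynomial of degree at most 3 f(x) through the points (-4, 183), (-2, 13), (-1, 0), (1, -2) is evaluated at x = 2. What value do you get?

L_0(2) = (4)·(3)·(1)/[(-2)·(-3)·(-5)] = -2/5
L_1(2) = (6)·(3)·(1)/[(2)·(-1)·(-3)] = 3
L_2(2) = (6)·(4)·(1)/[(3)·(1)·(-2)] = -4
L_3(2) = (6)·(4)·(3)/[(5)·(3)·(2)] = 12/5
Sum: 183·(-2/5) + 13·(3) + 0 + (-2)·(12/5) = -39

-39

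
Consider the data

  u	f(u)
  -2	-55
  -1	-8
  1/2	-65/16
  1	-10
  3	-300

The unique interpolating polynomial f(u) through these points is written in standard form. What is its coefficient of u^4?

-3

The leading coefficient equals the top divided difference f[-2,-1,1/2,1,3].
f[-2,-1] = (-8 - (-55)) / (-1 - (-2)) = 47
f[-1,1/2] = (-65/16 - (-8)) / (1/2 - (-1)) = 21/8
f[1/2,1] = (-10 - (-65/16)) / (1 - 1/2) = -95/8
f[1,3] = (-300 - (-10)) / (3 - 1) = -145
f[-2,-1,1/2] = (21/8 - 47) / (1/2 - (-2)) = -71/4
f[-1,1/2,1] = (-95/8 - 21/8) / (1 - (-1)) = -29/4
f[1/2,1,3] = (-145 - (-95/8)) / (3 - 1/2) = -213/4
f[-2,-1,1/2,1] = (-29/4 - (-71/4)) / (1 - (-2)) = 7/2
f[-1,1/2,1,3] = (-213/4 - (-29/4)) / (3 - (-1)) = -23/2
f[-2,-1,1/2,1,3] = (-23/2 - 7/2) / (3 - (-2)) = -3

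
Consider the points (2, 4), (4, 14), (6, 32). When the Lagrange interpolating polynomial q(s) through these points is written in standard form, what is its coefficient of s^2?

1

L_0(s) = (s - 4)(s - 6) / [8] = (1/8)s^2 - (5/4)s + 3
L_1(s) = (s - 2)(s - 6) / [-4] = -(1/4)s^2 + 2s - 3
L_2(s) = (s - 2)(s - 4) / [8] = (1/8)s^2 - (3/4)s + 1
q(s) = 4·L_0 + 14·L_1 + 32·L_2
Only the coefficient of s^2 is needed; take it from each L_i and combine:
4·(1/8) + 14·(-1/4) + 32·(1/8) = 1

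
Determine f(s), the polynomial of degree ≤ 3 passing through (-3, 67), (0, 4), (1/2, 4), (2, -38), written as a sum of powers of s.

f(s) = -4s^3 - 4s^2 + 3s + 4

Newton's divided differences:
f[-3,0] = (4 - 67) / (0 - (-3)) = -21
f[0,1/2] = (4 - 4) / (1/2 - 0) = 0
f[1/2,2] = (-38 - 4) / (2 - 1/2) = -28
f[-3,0,1/2] = (0 - (-21)) / (1/2 - (-3)) = 6
f[0,1/2,2] = (-28 - 0) / (2 - 0) = -14
f[-3,0,1/2,2] = (-14 - 6) / (2 - (-3)) = -4
f(s) = 67 + (-21)·(s + 3) + 6·(s + 3)s + (-4)·(s + 3)s(s - 1/2)
Expanding: f(s) = -4s^3 - 4s^2 + 3s + 4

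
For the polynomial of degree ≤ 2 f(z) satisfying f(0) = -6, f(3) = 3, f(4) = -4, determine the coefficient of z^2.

The leading coefficient equals the top divided difference f[0,3,4].
f[0,3] = (3 - (-6)) / (3 - 0) = 3
f[3,4] = (-4 - 3) / (4 - 3) = -7
f[0,3,4] = (-7 - 3) / (4 - 0) = -5/2

-5/2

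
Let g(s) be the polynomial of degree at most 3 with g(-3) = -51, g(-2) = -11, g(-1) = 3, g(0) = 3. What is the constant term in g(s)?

3

Build the Lagrange basis polynomials:
L_0(s) = (s + 2)(s + 1)s / [-6] = -(1/6)s^3 - (1/2)s^2 - (1/3)s
L_1(s) = (s + 3)(s + 1)s / [2] = (1/2)s^3 + 2s^2 + (3/2)s
L_2(s) = (s + 3)(s + 2)s / [-2] = -(1/2)s^3 - (5/2)s^2 - 3s
L_3(s) = (s + 3)(s + 2)(s + 1) / [6] = (1/6)s^3 + s^2 + (11/6)s + 1
g(s) = (-51)·L_0 + (-11)·L_1 + 3·L_2 + 3·L_3
Only the constant term is needed; take it from each L_i and combine:
(-51)·(0) + (-11)·(0) + 3·(0) + 3·(1) = 3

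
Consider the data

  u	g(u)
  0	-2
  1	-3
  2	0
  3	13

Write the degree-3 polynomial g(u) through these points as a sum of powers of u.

Newton's divided differences:
g[0,1] = (-3 - (-2)) / (1 - 0) = -1
g[1,2] = (0 - (-3)) / (2 - 1) = 3
g[2,3] = (13 - 0) / (3 - 2) = 13
g[0,1,2] = (3 - (-1)) / (2 - 0) = 2
g[1,2,3] = (13 - 3) / (3 - 1) = 5
g[0,1,2,3] = (5 - 2) / (3 - 0) = 1
g(u) = -2 + (-1)·u + 2·u(u - 1) + 1·u(u - 1)(u - 2)
Expanding: g(u) = u^3 - u^2 - u - 2

g(u) = u^3 - u^2 - u - 2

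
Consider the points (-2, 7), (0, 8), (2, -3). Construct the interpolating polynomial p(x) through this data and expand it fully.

p(x) = -(3/2)x^2 - (5/2)x + 8

Build the Lagrange basis polynomials:
L_0(x) = x(x - 2) / [8] = (1/8)x^2 - (1/4)x
L_1(x) = (x + 2)(x - 2) / [-4] = -(1/4)x^2 + 1
L_2(x) = (x + 2)x / [8] = (1/8)x^2 + (1/4)x
p(x) = 7·L_0 + 8·L_1 + (-3)·L_2
  7·L_0(x) = (7/8)x^2 - (7/4)x
  8·L_1(x) = -2x^2 + 8
  (-3)·L_2(x) = -(3/8)x^2 - (3/4)x
Adding term by term: -(3/2)x^2 - (5/2)x + 8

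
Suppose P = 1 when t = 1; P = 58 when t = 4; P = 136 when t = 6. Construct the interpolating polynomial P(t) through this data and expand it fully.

Newton's divided differences:
P[1,4] = (58 - 1) / (4 - 1) = 19
P[4,6] = (136 - 58) / (6 - 4) = 39
P[1,4,6] = (39 - 19) / (6 - 1) = 4
P(t) = 1 + 19·(t - 1) + 4·(t - 1)(t - 4)
Expanding: P(t) = 4t^2 - t - 2

P(t) = 4t^2 - t - 2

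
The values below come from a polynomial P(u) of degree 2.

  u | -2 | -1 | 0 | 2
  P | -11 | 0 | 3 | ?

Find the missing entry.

The 3 known values determine P uniquely (degree ≤ 2).
Evaluate each Lagrange basis at u = 2:
L_0(2) = (3)·(2)/[(-1)·(-2)] = 3
L_1(2) = (4)·(2)/[(1)·(-1)] = -8
L_2(2) = (4)·(3)/[(2)·(1)] = 6
Sum: (-11)·(3) + 0 + 3·(6) = -15

-15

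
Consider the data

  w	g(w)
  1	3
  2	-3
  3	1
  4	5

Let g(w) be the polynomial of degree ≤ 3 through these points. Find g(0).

Evaluate each Lagrange basis at w = 0:
L_0(0) = (-2)·(-3)·(-4)/[(-1)·(-2)·(-3)] = 4
L_1(0) = (-1)·(-3)·(-4)/[(1)·(-1)·(-2)] = -6
L_2(0) = (-1)·(-2)·(-4)/[(2)·(1)·(-1)] = 4
L_3(0) = (-1)·(-2)·(-3)/[(3)·(2)·(1)] = -1
Sum: 3·(4) + (-3)·(-6) + 1·(4) + 5·(-1) = 29

29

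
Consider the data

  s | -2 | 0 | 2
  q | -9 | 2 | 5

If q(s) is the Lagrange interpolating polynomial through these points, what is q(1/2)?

L_0(1/2) = (1/2)·(-3/2)/[(-2)·(-4)] = -3/32
L_1(1/2) = (5/2)·(-3/2)/[(2)·(-2)] = 15/16
L_2(1/2) = (5/2)·(1/2)/[(4)·(2)] = 5/32
Sum: (-9)·(-3/32) + 2·(15/16) + 5·(5/32) = 7/2

7/2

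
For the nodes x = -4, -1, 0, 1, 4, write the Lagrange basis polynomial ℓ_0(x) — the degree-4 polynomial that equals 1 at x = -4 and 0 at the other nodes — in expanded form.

ℓ_0(x) = (1/480)x^4 - (1/120)x^3 - (1/480)x^2 + (1/120)x

ℓ_0(x) = (x + 1)x(x - 1)(x - 4) / [(-3)·(-4)·(-5)·(-8)]
       = (x^4 - 4x^3 - x^2 + 4x) / (480)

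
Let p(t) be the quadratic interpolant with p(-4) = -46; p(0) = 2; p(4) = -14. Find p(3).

Using Newton's divided-difference form:
p[-4,0] = (2 - (-46)) / (0 - (-4)) = 12
p[0,4] = (-14 - 2) / (4 - 0) = -4
p[-4,0,4] = (-4 - 12) / (4 - (-4)) = -2
p(3) = -46 + 12·(7) + (-2)·(7)·(3) = -4

-4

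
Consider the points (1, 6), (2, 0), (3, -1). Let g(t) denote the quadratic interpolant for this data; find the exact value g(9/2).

55/8

Evaluate each Lagrange basis at t = 9/2:
L_0(9/2) = (5/2)·(3/2)/[(-1)·(-2)] = 15/8
L_1(9/2) = (7/2)·(3/2)/[(1)·(-1)] = -21/4
L_2(9/2) = (7/2)·(5/2)/[(2)·(1)] = 35/8
Sum: 6·(15/8) + 0 + (-1)·(35/8) = 55/8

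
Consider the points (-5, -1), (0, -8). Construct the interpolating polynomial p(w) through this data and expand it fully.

L_0(w) = w / [-5] = -(1/5)w
L_1(w) = (w + 5) / [5] = (1/5)w + 1
p(w) = (-1)·L_0 + (-8)·L_1
  (-1)·L_0(w) = (1/5)w
  (-8)·L_1(w) = -(8/5)w - 8
Adding term by term: -(7/5)w - 8

p(w) = -(7/5)w - 8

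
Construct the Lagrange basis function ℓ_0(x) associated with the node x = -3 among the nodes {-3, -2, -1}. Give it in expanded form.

ℓ_0(x) = (x + 2)(x + 1) / [(-1)·(-2)]
       = (x^2 + 3x + 2) / (2)

ℓ_0(x) = (1/2)x^2 + (3/2)x + 1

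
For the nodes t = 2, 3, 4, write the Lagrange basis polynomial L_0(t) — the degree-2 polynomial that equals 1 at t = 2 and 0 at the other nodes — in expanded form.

L_0(t) = (1/2)t^2 - (7/2)t + 6

L_0(t) = (t - 3)(t - 4) / [(-1)·(-2)]
       = (t^2 - 7t + 12) / (2)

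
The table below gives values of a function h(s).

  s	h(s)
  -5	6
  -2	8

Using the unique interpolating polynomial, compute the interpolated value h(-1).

26/3

Evaluate each Lagrange basis at s = -1:
L_0(-1) = (1)/[(-3)] = -1/3
L_1(-1) = (4)/[(3)] = 4/3
Sum: 6·(-1/3) + 8·(4/3) = 26/3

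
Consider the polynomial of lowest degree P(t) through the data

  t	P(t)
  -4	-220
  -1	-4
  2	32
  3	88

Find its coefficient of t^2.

Build the Lagrange basis polynomials:
L_0(t) = (t + 1)(t - 2)(t - 3) / [-126] = -(1/126)t^3 + (2/63)t^2 - (1/126)t - 1/21
L_1(t) = (t + 4)(t - 2)(t - 3) / [36] = (1/36)t^3 - (1/36)t^2 - (7/18)t + 2/3
L_2(t) = (t + 4)(t + 1)(t - 3) / [-18] = -(1/18)t^3 - (1/9)t^2 + (11/18)t + 2/3
L_3(t) = (t + 4)(t + 1)(t - 2) / [28] = (1/28)t^3 + (3/28)t^2 - (3/14)t - 2/7
P(t) = (-220)·L_0 + (-4)·L_1 + 32·L_2 + 88·L_3
Only the coefficient of t^2 is needed; take it from each L_i and combine:
(-220)·(2/63) + (-4)·(-1/36) + 32·(-1/9) + 88·(3/28) = -1

-1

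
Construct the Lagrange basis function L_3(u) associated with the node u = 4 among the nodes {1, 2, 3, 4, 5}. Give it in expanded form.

L_3(u) = -(1/6)u^4 + (11/6)u^3 - (41/6)u^2 + (61/6)u - 5

L_3(u) = (u - 1)(u - 2)(u - 3)(u - 5) / [(3)·(2)·(1)·(-1)]
       = (u^4 - 11u^3 + 41u^2 - 61u + 30) / (-6)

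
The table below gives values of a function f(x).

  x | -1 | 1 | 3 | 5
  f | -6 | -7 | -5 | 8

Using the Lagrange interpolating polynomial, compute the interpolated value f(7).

40

Evaluate each Lagrange basis at x = 7:
L_0(7) = (6)·(4)·(2)/[(-2)·(-4)·(-6)] = -1
L_1(7) = (8)·(4)·(2)/[(2)·(-2)·(-4)] = 4
L_2(7) = (8)·(6)·(2)/[(4)·(2)·(-2)] = -6
L_3(7) = (8)·(6)·(4)/[(6)·(4)·(2)] = 4
Sum: (-6)·(-1) + (-7)·(4) + (-5)·(-6) + 8·(4) = 40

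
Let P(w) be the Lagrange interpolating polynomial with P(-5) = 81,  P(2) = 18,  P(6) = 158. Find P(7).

Evaluate each Lagrange basis at w = 7:
L_0(7) = (5)·(1)/[(-7)·(-11)] = 5/77
L_1(7) = (12)·(1)/[(7)·(-4)] = -3/7
L_2(7) = (12)·(5)/[(11)·(4)] = 15/11
Sum: 81·(5/77) + 18·(-3/7) + 158·(15/11) = 213

213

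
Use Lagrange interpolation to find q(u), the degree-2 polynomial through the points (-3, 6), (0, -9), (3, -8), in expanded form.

q(u) = (8/9)u^2 - (7/3)u - 9

Build the Lagrange basis polynomials:
L_0(u) = u(u - 3) / [18] = (1/18)u^2 - (1/6)u
L_1(u) = (u + 3)(u - 3) / [-9] = -(1/9)u^2 + 1
L_2(u) = (u + 3)u / [18] = (1/18)u^2 + (1/6)u
q(u) = 6·L_0 + (-9)·L_1 + (-8)·L_2
  6·L_0(u) = (1/3)u^2 - u
  (-9)·L_1(u) = u^2 - 9
  (-8)·L_2(u) = -(4/9)u^2 - (4/3)u
Adding term by term: (8/9)u^2 - (7/3)u - 9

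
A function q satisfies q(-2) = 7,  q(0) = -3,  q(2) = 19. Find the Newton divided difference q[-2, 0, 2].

q[-2,0] = (-3 - 7) / (0 - (-2)) = -5
q[0,2] = (19 - (-3)) / (2 - 0) = 11
q[-2,0,2] = (11 - (-5)) / (2 - (-2)) = 4

4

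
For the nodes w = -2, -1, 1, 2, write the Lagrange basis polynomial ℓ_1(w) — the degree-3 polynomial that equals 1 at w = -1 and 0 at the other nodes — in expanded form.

ℓ_1(w) = (1/6)w^3 - (1/6)w^2 - (2/3)w + 2/3

ℓ_1(w) = (w + 2)(w - 1)(w - 2) / [(1)·(-2)·(-3)]
       = (w^3 - w^2 - 4w + 4) / (6)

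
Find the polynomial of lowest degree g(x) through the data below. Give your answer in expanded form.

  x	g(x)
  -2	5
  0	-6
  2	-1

g(x) = 2x^2 - (3/2)x - 6

Build the Lagrange basis polynomials:
L_0(x) = x(x - 2) / [8] = (1/8)x^2 - (1/4)x
L_1(x) = (x + 2)(x - 2) / [-4] = -(1/4)x^2 + 1
L_2(x) = (x + 2)x / [8] = (1/8)x^2 + (1/4)x
g(x) = 5·L_0 + (-6)·L_1 + (-1)·L_2
  5·L_0(x) = (5/8)x^2 - (5/4)x
  (-6)·L_1(x) = (3/2)x^2 - 6
  (-1)·L_2(x) = -(1/8)x^2 - (1/4)x
Adding term by term: 2x^2 - (3/2)x - 6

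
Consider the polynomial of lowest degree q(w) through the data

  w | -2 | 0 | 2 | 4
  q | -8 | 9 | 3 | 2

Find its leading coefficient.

L_0(w) = w(w - 2)(w - 4) / [-48] = -(1/48)w^3 + (1/8)w^2 - (1/6)w
L_1(w) = (w + 2)(w - 2)(w - 4) / [16] = (1/16)w^3 - (1/4)w^2 - (1/4)w + 1
L_2(w) = (w + 2)w(w - 4) / [-16] = -(1/16)w^3 + (1/8)w^2 + (1/2)w
L_3(w) = (w + 2)w(w - 2) / [48] = (1/48)w^3 - (1/12)w
q(w) = (-8)·L_0 + 9·L_1 + 3·L_2 + 2·L_3
Only the coefficient of w^3 is needed; take it from each L_i and combine:
(-8)·(-1/48) + 9·(1/16) + 3·(-1/16) + 2·(1/48) = 7/12

7/12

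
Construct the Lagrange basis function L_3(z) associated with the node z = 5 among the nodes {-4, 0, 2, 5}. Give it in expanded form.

L_3(z) = (z + 4)z(z - 2) / [(9)·(5)·(3)]
       = (z^3 + 2z^2 - 8z) / (135)

L_3(z) = (1/135)z^3 + (2/135)z^2 - (8/135)z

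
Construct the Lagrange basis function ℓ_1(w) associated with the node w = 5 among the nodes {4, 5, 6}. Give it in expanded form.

ℓ_1(w) = -w^2 + 10w - 24

ℓ_1(w) = (w - 4)(w - 6) / [(1)·(-1)]
       = (w^2 - 10w + 24) / (-1)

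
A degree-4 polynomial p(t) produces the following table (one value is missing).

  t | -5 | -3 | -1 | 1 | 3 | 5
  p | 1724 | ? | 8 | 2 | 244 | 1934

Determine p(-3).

The 5 known values determine p uniquely (degree ≤ 4).
Evaluate each Lagrange basis at t = -3:
L_0(-3) = (-2)·(-4)·(-6)·(-8)/[(-4)·(-6)·(-8)·(-10)] = 1/5
L_1(-3) = (2)·(-4)·(-6)·(-8)/[(4)·(-2)·(-4)·(-6)] = 2
L_2(-3) = (2)·(-2)·(-6)·(-8)/[(6)·(2)·(-2)·(-4)] = -2
L_3(-3) = (2)·(-2)·(-4)·(-8)/[(8)·(4)·(2)·(-2)] = 1
L_4(-3) = (2)·(-2)·(-4)·(-6)/[(10)·(6)·(4)·(2)] = -1/5
Sum: 1724·(1/5) + 8·(2) + 2·(-2) + 244·(1) + 1934·(-1/5) = 214

214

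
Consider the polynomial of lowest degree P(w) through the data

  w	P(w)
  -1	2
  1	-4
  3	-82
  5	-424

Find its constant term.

-4

Build the Lagrange basis polynomials:
L_0(w) = (w - 1)(w - 3)(w - 5) / [-48] = -(1/48)w^3 + (3/16)w^2 - (23/48)w + 5/16
L_1(w) = (w + 1)(w - 3)(w - 5) / [16] = (1/16)w^3 - (7/16)w^2 + (7/16)w + 15/16
L_2(w) = (w + 1)(w - 1)(w - 5) / [-16] = -(1/16)w^3 + (5/16)w^2 + (1/16)w - 5/16
L_3(w) = (w + 1)(w - 1)(w - 3) / [48] = (1/48)w^3 - (1/16)w^2 - (1/48)w + 1/16
P(w) = 2·L_0 + (-4)·L_1 + (-82)·L_2 + (-424)·L_3
Only the constant term is needed; take it from each L_i and combine:
2·(5/16) + (-4)·(15/16) + (-82)·(-5/16) + (-424)·(1/16) = -4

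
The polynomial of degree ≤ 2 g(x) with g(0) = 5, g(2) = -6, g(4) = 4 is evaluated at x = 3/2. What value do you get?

Evaluate each Lagrange basis at x = 3/2:
L_0(3/2) = (-1/2)·(-5/2)/[(-2)·(-4)] = 5/32
L_1(3/2) = (3/2)·(-5/2)/[(2)·(-2)] = 15/16
L_2(3/2) = (3/2)·(-1/2)/[(4)·(2)] = -3/32
Sum: 5·(5/32) + (-6)·(15/16) + 4·(-3/32) = -167/32

-167/32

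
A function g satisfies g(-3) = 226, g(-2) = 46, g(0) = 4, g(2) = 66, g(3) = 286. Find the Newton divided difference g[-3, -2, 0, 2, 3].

3

g[-3,-2] = (46 - 226) / (-2 - (-3)) = -180
g[-2,0] = (4 - 46) / (0 - (-2)) = -21
g[0,2] = (66 - 4) / (2 - 0) = 31
g[2,3] = (286 - 66) / (3 - 2) = 220
g[-3,-2,0] = (-21 - (-180)) / (0 - (-3)) = 53
g[-2,0,2] = (31 - (-21)) / (2 - (-2)) = 13
g[0,2,3] = (220 - 31) / (3 - 0) = 63
g[-3,-2,0,2] = (13 - 53) / (2 - (-3)) = -8
g[-2,0,2,3] = (63 - 13) / (3 - (-2)) = 10
g[-3,-2,0,2,3] = (10 - (-8)) / (3 - (-3)) = 3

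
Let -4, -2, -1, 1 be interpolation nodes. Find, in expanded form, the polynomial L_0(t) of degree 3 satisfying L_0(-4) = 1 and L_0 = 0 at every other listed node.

L_0(t) = -(1/30)t^3 - (1/15)t^2 + (1/30)t + 1/15

L_0(t) = (t + 2)(t + 1)(t - 1) / [(-2)·(-3)·(-5)]
       = (t^3 + 2t^2 - t - 2) / (-30)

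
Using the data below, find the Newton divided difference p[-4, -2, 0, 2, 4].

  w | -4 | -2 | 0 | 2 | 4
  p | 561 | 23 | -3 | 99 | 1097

3

p[-4,-2] = (23 - 561) / (-2 - (-4)) = -269
p[-2,0] = (-3 - 23) / (0 - (-2)) = -13
p[0,2] = (99 - (-3)) / (2 - 0) = 51
p[2,4] = (1097 - 99) / (4 - 2) = 499
p[-4,-2,0] = (-13 - (-269)) / (0 - (-4)) = 64
p[-2,0,2] = (51 - (-13)) / (2 - (-2)) = 16
p[0,2,4] = (499 - 51) / (4 - 0) = 112
p[-4,-2,0,2] = (16 - 64) / (2 - (-4)) = -8
p[-2,0,2,4] = (112 - 16) / (4 - (-2)) = 16
p[-4,-2,0,2,4] = (16 - (-8)) / (4 - (-4)) = 3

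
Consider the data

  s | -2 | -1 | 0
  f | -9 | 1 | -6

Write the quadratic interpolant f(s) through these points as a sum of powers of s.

L_0(s) = (s + 1)s / [2] = (1/2)s^2 + (1/2)s
L_1(s) = (s + 2)s / [-1] = -s^2 - 2s
L_2(s) = (s + 2)(s + 1) / [2] = (1/2)s^2 + (3/2)s + 1
f(s) = (-9)·L_0 + 1·L_1 + (-6)·L_2
  (-9)·L_0(s) = -(9/2)s^2 - (9/2)s
  1·L_1(s) = -s^2 - 2s
  (-6)·L_2(s) = -3s^2 - 9s - 6
Adding term by term: -(17/2)s^2 - (31/2)s - 6

f(s) = -(17/2)s^2 - (31/2)s - 6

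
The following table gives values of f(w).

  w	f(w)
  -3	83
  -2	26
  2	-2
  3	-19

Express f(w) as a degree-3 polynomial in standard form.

f(w) = -2w^3 + 4w^2 + w - 4

L_0(w) = (w + 2)(w - 2)(w - 3) / [-30] = -(1/30)w^3 + (1/10)w^2 + (2/15)w - 2/5
L_1(w) = (w + 3)(w - 2)(w - 3) / [20] = (1/20)w^3 - (1/10)w^2 - (9/20)w + 9/10
L_2(w) = (w + 3)(w + 2)(w - 3) / [-20] = -(1/20)w^3 - (1/10)w^2 + (9/20)w + 9/10
L_3(w) = (w + 3)(w + 2)(w - 2) / [30] = (1/30)w^3 + (1/10)w^2 - (2/15)w - 2/5
f(w) = 83·L_0 + 26·L_1 + (-2)·L_2 + (-19)·L_3
  83·L_0(w) = -(83/30)w^3 + (83/10)w^2 + (166/15)w - 166/5
  26·L_1(w) = (13/10)w^3 - (13/5)w^2 - (117/10)w + 117/5
  (-2)·L_2(w) = (1/10)w^3 + (1/5)w^2 - (9/10)w - 9/5
  (-19)·L_3(w) = -(19/30)w^3 - (19/10)w^2 + (38/15)w + 38/5
Adding term by term: -2w^3 + 4w^2 + w - 4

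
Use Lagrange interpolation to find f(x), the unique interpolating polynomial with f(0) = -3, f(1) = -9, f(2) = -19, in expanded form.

Build the Lagrange basis polynomials:
L_0(x) = (x - 1)(x - 2) / [2] = (1/2)x^2 - (3/2)x + 1
L_1(x) = x(x - 2) / [-1] = -x^2 + 2x
L_2(x) = x(x - 1) / [2] = (1/2)x^2 - (1/2)x
f(x) = (-3)·L_0 + (-9)·L_1 + (-19)·L_2
  (-3)·L_0(x) = -(3/2)x^2 + (9/2)x - 3
  (-9)·L_1(x) = 9x^2 - 18x
  (-19)·L_2(x) = -(19/2)x^2 + (19/2)x
Adding term by term: -2x^2 - 4x - 3

f(x) = -2x^2 - 4x - 3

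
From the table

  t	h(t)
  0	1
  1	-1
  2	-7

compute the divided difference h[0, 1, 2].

h[0,1] = (-1 - 1) / (1 - 0) = -2
h[1,2] = (-7 - (-1)) / (2 - 1) = -6
h[0,1,2] = (-6 - (-2)) / (2 - 0) = -2

-2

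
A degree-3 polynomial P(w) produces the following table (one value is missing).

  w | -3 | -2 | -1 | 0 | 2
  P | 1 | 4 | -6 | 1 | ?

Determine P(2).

The 4 known values determine P uniquely (degree ≤ 3).
Evaluate each Lagrange basis at w = 2:
L_0(2) = (4)·(3)·(2)/[(-1)·(-2)·(-3)] = -4
L_1(2) = (5)·(3)·(2)/[(1)·(-1)·(-2)] = 15
L_2(2) = (5)·(4)·(2)/[(2)·(1)·(-1)] = -20
L_3(2) = (5)·(4)·(3)/[(3)·(2)·(1)] = 10
Sum: 1·(-4) + 4·(15) + (-6)·(-20) + 1·(10) = 186

186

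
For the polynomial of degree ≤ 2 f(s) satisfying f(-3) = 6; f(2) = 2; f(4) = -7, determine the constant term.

Build the Lagrange basis polynomials:
L_0(s) = (s - 2)(s - 4) / [35] = (1/35)s^2 - (6/35)s + 8/35
L_1(s) = (s + 3)(s - 4) / [-10] = -(1/10)s^2 + (1/10)s + 6/5
L_2(s) = (s + 3)(s - 2) / [14] = (1/14)s^2 + (1/14)s - 3/7
f(s) = 6·L_0 + 2·L_1 + (-7)·L_2
Only the constant term is needed; take it from each L_i and combine:
6·(8/35) + 2·(6/5) + (-7)·(-3/7) = 237/35

237/35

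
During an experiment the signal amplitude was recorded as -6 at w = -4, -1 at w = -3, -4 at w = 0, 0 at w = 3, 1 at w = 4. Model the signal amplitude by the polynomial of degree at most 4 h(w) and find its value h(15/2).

L_0(15/2) = (21/2)·(15/2)·(9/2)·(7/2)/[(-1)·(-4)·(-7)·(-8)] = 2835/512
L_1(15/2) = (23/2)·(15/2)·(9/2)·(7/2)/[(1)·(-3)·(-6)·(-7)] = -345/32
L_2(15/2) = (23/2)·(21/2)·(9/2)·(7/2)/[(4)·(3)·(-3)·(-4)] = 3381/256
L_3(15/2) = (23/2)·(21/2)·(15/2)·(7/2)/[(7)·(6)·(3)·(-1)] = -805/32
L_4(15/2) = (23/2)·(21/2)·(15/2)·(9/2)/[(8)·(7)·(4)·(1)] = 9315/512
Sum: (-6)·(2835/512) + (-1)·(-345/32) + (-4)·(3381/256) + 0 + 1·(9315/512) = -29223/512

-29223/512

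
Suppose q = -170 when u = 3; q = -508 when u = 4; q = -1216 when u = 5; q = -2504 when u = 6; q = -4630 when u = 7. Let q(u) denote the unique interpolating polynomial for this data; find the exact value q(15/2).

-6101

Evaluate each Lagrange basis at u = 15/2:
L_0(15/2) = (7/2)·(5/2)·(3/2)·(1/2)/[(-1)·(-2)·(-3)·(-4)] = 35/128
L_1(15/2) = (9/2)·(5/2)·(3/2)·(1/2)/[(1)·(-1)·(-2)·(-3)] = -45/32
L_2(15/2) = (9/2)·(7/2)·(3/2)·(1/2)/[(2)·(1)·(-1)·(-2)] = 189/64
L_3(15/2) = (9/2)·(7/2)·(5/2)·(1/2)/[(3)·(2)·(1)·(-1)] = -105/32
L_4(15/2) = (9/2)·(7/2)·(5/2)·(3/2)/[(4)·(3)·(2)·(1)] = 315/128
Sum: (-170)·(35/128) + (-508)·(-45/32) + (-1216)·(189/64) + (-2504)·(-105/32) + (-4630)·(315/128) = -6101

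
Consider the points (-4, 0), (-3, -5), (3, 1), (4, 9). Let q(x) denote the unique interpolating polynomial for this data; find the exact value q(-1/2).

-675/64

Evaluate each Lagrange basis at x = -1/2:
L_0(-1/2) = (5/2)·(-7/2)·(-9/2)/[(-1)·(-7)·(-8)] = -45/64
L_1(-1/2) = (7/2)·(-7/2)·(-9/2)/[(1)·(-6)·(-7)] = 21/16
L_2(-1/2) = (7/2)·(5/2)·(-9/2)/[(7)·(6)·(-1)] = 15/16
L_3(-1/2) = (7/2)·(5/2)·(-7/2)/[(8)·(7)·(1)] = -35/64
Sum: 0 + (-5)·(21/16) + 1·(15/16) + 9·(-35/64) = -675/64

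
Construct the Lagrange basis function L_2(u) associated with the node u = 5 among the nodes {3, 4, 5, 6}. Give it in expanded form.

L_2(u) = (u - 3)(u - 4)(u - 6) / [(2)·(1)·(-1)]
       = (u^3 - 13u^2 + 54u - 72) / (-2)

L_2(u) = -(1/2)u^3 + (13/2)u^2 - 27u + 36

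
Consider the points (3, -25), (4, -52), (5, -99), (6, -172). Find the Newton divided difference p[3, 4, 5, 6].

p[3,4] = (-52 - (-25)) / (4 - 3) = -27
p[4,5] = (-99 - (-52)) / (5 - 4) = -47
p[5,6] = (-172 - (-99)) / (6 - 5) = -73
p[3,4,5] = (-47 - (-27)) / (5 - 3) = -10
p[4,5,6] = (-73 - (-47)) / (6 - 4) = -13
p[3,4,5,6] = (-13 - (-10)) / (6 - 3) = -1

-1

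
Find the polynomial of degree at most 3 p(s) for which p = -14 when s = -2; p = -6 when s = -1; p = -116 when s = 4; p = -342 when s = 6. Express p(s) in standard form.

p(s) = -s^3 - 4s^2 + 3s

Newton's divided differences:
p[-2,-1] = (-6 - (-14)) / (-1 - (-2)) = 8
p[-1,4] = (-116 - (-6)) / (4 - (-1)) = -22
p[4,6] = (-342 - (-116)) / (6 - 4) = -113
p[-2,-1,4] = (-22 - 8) / (4 - (-2)) = -5
p[-1,4,6] = (-113 - (-22)) / (6 - (-1)) = -13
p[-2,-1,4,6] = (-13 - (-5)) / (6 - (-2)) = -1
p(s) = -14 + 8·(s + 2) + (-5)·(s + 2)(s + 1) + (-1)·(s + 2)(s + 1)(s - 4)
Expanding: p(s) = -s^3 - 4s^2 + 3s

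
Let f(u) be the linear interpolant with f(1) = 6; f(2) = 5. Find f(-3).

Evaluate each Lagrange basis at u = -3:
L_0(-3) = (-5)/[(-1)] = 5
L_1(-3) = (-4)/[(1)] = -4
Sum: 6·(5) + 5·(-4) = 10

10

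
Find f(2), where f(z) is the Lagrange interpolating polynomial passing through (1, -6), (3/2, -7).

-8

Evaluate each Lagrange basis at z = 2:
L_0(2) = (1/2)/[(-1/2)] = -1
L_1(2) = (1)/[(1/2)] = 2
Sum: (-6)·(-1) + (-7)·(2) = -8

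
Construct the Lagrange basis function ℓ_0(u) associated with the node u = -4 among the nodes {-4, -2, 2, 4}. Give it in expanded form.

ℓ_0(u) = (u + 2)(u - 2)(u - 4) / [(-2)·(-6)·(-8)]
       = (u^3 - 4u^2 - 4u + 16) / (-96)

ℓ_0(u) = -(1/96)u^3 + (1/24)u^2 + (1/24)u - 1/6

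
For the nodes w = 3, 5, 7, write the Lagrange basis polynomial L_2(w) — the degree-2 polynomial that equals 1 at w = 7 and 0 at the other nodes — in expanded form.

L_2(w) = (1/8)w^2 - w + 15/8

L_2(w) = (w - 3)(w - 5) / [(4)·(2)]
       = (w^2 - 8w + 15) / (8)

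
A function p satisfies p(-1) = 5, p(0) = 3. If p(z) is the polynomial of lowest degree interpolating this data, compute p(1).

1

Evaluate each Lagrange basis at z = 1:
L_0(1) = (1)/[(-1)] = -1
L_1(1) = (2)/[(1)] = 2
Sum: 5·(-1) + 3·(2) = 1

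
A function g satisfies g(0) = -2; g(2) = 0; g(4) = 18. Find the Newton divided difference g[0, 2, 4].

2

g[0,2] = (0 - (-2)) / (2 - 0) = 1
g[2,4] = (18 - 0) / (4 - 2) = 9
g[0,2,4] = (9 - 1) / (4 - 0) = 2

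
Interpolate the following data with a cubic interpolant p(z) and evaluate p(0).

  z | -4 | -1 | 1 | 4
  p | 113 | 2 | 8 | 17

Using Newton's divided-difference form:
p[-4,-1] = (2 - 113) / (-1 - (-4)) = -37
p[-1,1] = (8 - 2) / (1 - (-1)) = 3
p[1,4] = (17 - 8) / (4 - 1) = 3
p[-4,-1,1] = (3 - (-37)) / (1 - (-4)) = 8
p[-1,1,4] = (3 - 3) / (4 - (-1)) = 0
p[-4,-1,1,4] = (0 - 8) / (4 - (-4)) = -1
p(0) = 113 + (-37)·(4) + 8·(4)·(1) + (-1)·(4)·(1)·(-1) = 1

1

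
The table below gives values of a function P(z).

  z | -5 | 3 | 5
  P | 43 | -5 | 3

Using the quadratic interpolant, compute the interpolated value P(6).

Using Newton's divided-difference form:
P[-5,3] = (-5 - 43) / (3 - (-5)) = -6
P[3,5] = (3 - (-5)) / (5 - 3) = 4
P[-5,3,5] = (4 - (-6)) / (5 - (-5)) = 1
P(6) = 43 + (-6)·(11) + 1·(11)·(3) = 10

10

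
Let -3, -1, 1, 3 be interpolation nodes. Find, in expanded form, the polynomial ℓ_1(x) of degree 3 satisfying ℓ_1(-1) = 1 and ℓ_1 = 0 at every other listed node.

ℓ_1(x) = (x + 3)(x - 1)(x - 3) / [(2)·(-2)·(-4)]
       = (x^3 - x^2 - 9x + 9) / (16)

ℓ_1(x) = (1/16)x^3 - (1/16)x^2 - (9/16)x + 9/16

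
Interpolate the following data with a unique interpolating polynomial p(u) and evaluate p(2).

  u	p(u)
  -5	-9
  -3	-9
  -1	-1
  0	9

47

Using Newton's divided-difference form:
p[-5,-3] = (-9 - (-9)) / (-3 - (-5)) = 0
p[-3,-1] = (-1 - (-9)) / (-1 - (-3)) = 4
p[-1,0] = (9 - (-1)) / (0 - (-1)) = 10
p[-5,-3,-1] = (4 - 0) / (-1 - (-5)) = 1
p[-3,-1,0] = (10 - 4) / (0 - (-3)) = 2
p[-5,-3,-1,0] = (2 - 1) / (0 - (-5)) = 1/5
p(2) = -9 + 0·(7) + 1·(7)·(5) + (1/5)·(7)·(5)·(3) = 47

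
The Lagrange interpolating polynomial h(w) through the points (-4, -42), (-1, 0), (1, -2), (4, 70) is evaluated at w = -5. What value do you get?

-92

L_0(-5) = (-4)·(-6)·(-9)/[(-3)·(-5)·(-8)] = 9/5
L_1(-5) = (-1)·(-6)·(-9)/[(3)·(-2)·(-5)] = -9/5
L_2(-5) = (-1)·(-4)·(-9)/[(5)·(2)·(-3)] = 6/5
L_3(-5) = (-1)·(-4)·(-6)/[(8)·(5)·(3)] = -1/5
Sum: (-42)·(9/5) + 0 + (-2)·(6/5) + 70·(-1/5) = -92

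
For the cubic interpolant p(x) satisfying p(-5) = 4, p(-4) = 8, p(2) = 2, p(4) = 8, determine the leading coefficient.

17/126

The leading coefficient equals the top divided difference p[-5,-4,2,4].
p[-5,-4] = (8 - 4) / (-4 - (-5)) = 4
p[-4,2] = (2 - 8) / (2 - (-4)) = -1
p[2,4] = (8 - 2) / (4 - 2) = 3
p[-5,-4,2] = (-1 - 4) / (2 - (-5)) = -5/7
p[-4,2,4] = (3 - (-1)) / (4 - (-4)) = 1/2
p[-5,-4,2,4] = (1/2 - (-5/7)) / (4 - (-5)) = 17/126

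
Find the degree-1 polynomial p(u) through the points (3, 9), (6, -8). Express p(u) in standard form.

p(u) = -(17/3)u + 26

L_0(u) = (u - 6) / [-3] = -(1/3)u + 2
L_1(u) = (u - 3) / [3] = (1/3)u - 1
p(u) = 9·L_0 + (-8)·L_1
  9·L_0(u) = -3u + 18
  (-8)·L_1(u) = -(8/3)u + 8
Adding term by term: -(17/3)u + 26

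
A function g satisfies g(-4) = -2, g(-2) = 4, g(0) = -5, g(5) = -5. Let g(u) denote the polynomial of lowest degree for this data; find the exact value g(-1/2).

L_0(-1/2) = (3/2)·(-1/2)·(-11/2)/[(-2)·(-4)·(-9)] = -11/192
L_1(-1/2) = (7/2)·(-1/2)·(-11/2)/[(2)·(-2)·(-7)] = 11/32
L_2(-1/2) = (7/2)·(3/2)·(-11/2)/[(4)·(2)·(-5)] = 231/320
L_3(-1/2) = (7/2)·(3/2)·(-1/2)/[(9)·(7)·(5)] = -1/120
Sum: (-2)·(-11/192) + 4·(11/32) + (-5)·(231/320) + (-5)·(-1/120) = -133/64

-133/64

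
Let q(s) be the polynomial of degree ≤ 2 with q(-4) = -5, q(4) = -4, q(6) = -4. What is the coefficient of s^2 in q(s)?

-1/80

The leading coefficient equals the top divided difference q[-4,4,6].
q[-4,4] = (-4 - (-5)) / (4 - (-4)) = 1/8
q[4,6] = (-4 - (-4)) / (6 - 4) = 0
q[-4,4,6] = (0 - 1/8) / (6 - (-4)) = -1/80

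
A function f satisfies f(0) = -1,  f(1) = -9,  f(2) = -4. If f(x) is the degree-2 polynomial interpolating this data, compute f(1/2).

-53/8

Evaluate each Lagrange basis at x = 1/2:
L_0(1/2) = (-1/2)·(-3/2)/[(-1)·(-2)] = 3/8
L_1(1/2) = (1/2)·(-3/2)/[(1)·(-1)] = 3/4
L_2(1/2) = (1/2)·(-1/2)/[(2)·(1)] = -1/8
Sum: (-1)·(3/8) + (-9)·(3/4) + (-4)·(-1/8) = -53/8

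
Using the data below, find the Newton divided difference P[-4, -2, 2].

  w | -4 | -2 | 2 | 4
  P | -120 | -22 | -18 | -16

-8

P[-4,-2] = (-22 - (-120)) / (-2 - (-4)) = 49
P[-2,2] = (-18 - (-22)) / (2 - (-2)) = 1
P[-4,-2,2] = (1 - 49) / (2 - (-4)) = -8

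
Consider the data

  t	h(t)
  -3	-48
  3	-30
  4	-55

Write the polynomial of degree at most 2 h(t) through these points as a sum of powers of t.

h(t) = -4t^2 + 3t - 3

L_0(t) = (t - 3)(t - 4) / [42] = (1/42)t^2 - (1/6)t + 2/7
L_1(t) = (t + 3)(t - 4) / [-6] = -(1/6)t^2 + (1/6)t + 2
L_2(t) = (t + 3)(t - 3) / [7] = (1/7)t^2 - 9/7
h(t) = (-48)·L_0 + (-30)·L_1 + (-55)·L_2
  (-48)·L_0(t) = -(8/7)t^2 + 8t - 96/7
  (-30)·L_1(t) = 5t^2 - 5t - 60
  (-55)·L_2(t) = -(55/7)t^2 + 495/7
Adding term by term: -4t^2 + 3t - 3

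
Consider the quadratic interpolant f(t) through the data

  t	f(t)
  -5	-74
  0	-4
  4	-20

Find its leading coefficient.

-2

L_0(t) = t(t - 4) / [45] = (1/45)t^2 - (4/45)t
L_1(t) = (t + 5)(t - 4) / [-20] = -(1/20)t^2 - (1/20)t + 1
L_2(t) = (t + 5)t / [36] = (1/36)t^2 + (5/36)t
f(t) = (-74)·L_0 + (-4)·L_1 + (-20)·L_2
Only the coefficient of t^2 is needed; take it from each L_i and combine:
(-74)·(1/45) + (-4)·(-1/20) + (-20)·(1/36) = -2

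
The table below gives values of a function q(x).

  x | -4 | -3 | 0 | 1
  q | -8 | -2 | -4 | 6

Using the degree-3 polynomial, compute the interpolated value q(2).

Evaluate each Lagrange basis at x = 2:
L_0(2) = (5)·(2)·(1)/[(-1)·(-4)·(-5)] = -1/2
L_1(2) = (6)·(2)·(1)/[(1)·(-3)·(-4)] = 1
L_2(2) = (6)·(5)·(1)/[(4)·(3)·(-1)] = -5/2
L_3(2) = (6)·(5)·(2)/[(5)·(4)·(1)] = 3
Sum: (-8)·(-1/2) + (-2)·(1) + (-4)·(-5/2) + 6·(3) = 30

30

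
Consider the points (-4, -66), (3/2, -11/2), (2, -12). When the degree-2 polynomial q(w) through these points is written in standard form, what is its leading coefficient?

-4

The leading coefficient equals the top divided difference q[-4,3/2,2].
q[-4,3/2] = (-11/2 - (-66)) / (3/2 - (-4)) = 11
q[3/2,2] = (-12 - (-11/2)) / (2 - 3/2) = -13
q[-4,3/2,2] = (-13 - 11) / (2 - (-4)) = -4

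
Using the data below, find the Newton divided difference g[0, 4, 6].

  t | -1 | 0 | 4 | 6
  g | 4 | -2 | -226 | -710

g[0,4] = (-226 - (-2)) / (4 - 0) = -56
g[4,6] = (-710 - (-226)) / (6 - 4) = -242
g[0,4,6] = (-242 - (-56)) / (6 - 0) = -31

-31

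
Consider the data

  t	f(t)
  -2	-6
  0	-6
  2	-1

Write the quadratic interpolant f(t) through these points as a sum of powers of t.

Build the Lagrange basis polynomials:
L_0(t) = t(t - 2) / [8] = (1/8)t^2 - (1/4)t
L_1(t) = (t + 2)(t - 2) / [-4] = -(1/4)t^2 + 1
L_2(t) = (t + 2)t / [8] = (1/8)t^2 + (1/4)t
f(t) = (-6)·L_0 + (-6)·L_1 + (-1)·L_2
  (-6)·L_0(t) = -(3/4)t^2 + (3/2)t
  (-6)·L_1(t) = (3/2)t^2 - 6
  (-1)·L_2(t) = -(1/8)t^2 - (1/4)t
Adding term by term: (5/8)t^2 + (5/4)t - 6

f(t) = (5/8)t^2 + (5/4)t - 6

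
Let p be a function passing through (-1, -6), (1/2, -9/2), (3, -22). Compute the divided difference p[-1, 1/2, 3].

-2

p[-1,1/2] = (-9/2 - (-6)) / (1/2 - (-1)) = 1
p[1/2,3] = (-22 - (-9/2)) / (3 - 1/2) = -7
p[-1,1/2,3] = (-7 - 1) / (3 - (-1)) = -2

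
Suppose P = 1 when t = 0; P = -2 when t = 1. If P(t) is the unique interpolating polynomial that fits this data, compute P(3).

-8

Evaluate each Lagrange basis at t = 3:
L_0(3) = (2)/[(-1)] = -2
L_1(3) = (3)/[(1)] = 3
Sum: 1·(-2) + (-2)·(3) = -8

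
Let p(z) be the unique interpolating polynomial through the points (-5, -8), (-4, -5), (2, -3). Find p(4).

-59/7

L_0(4) = (8)·(2)/[(-1)·(-7)] = 16/7
L_1(4) = (9)·(2)/[(1)·(-6)] = -3
L_2(4) = (9)·(8)/[(7)·(6)] = 12/7
Sum: (-8)·(16/7) + (-5)·(-3) + (-3)·(12/7) = -59/7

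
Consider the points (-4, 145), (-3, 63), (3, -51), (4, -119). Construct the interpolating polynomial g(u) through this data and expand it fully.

g(u) = -2u^3 + u^2 - u - 3

L_0(u) = (u + 3)(u - 3)(u - 4) / [-56] = -(1/56)u^3 + (1/14)u^2 + (9/56)u - 9/14
L_1(u) = (u + 4)(u - 3)(u - 4) / [42] = (1/42)u^3 - (1/14)u^2 - (8/21)u + 8/7
L_2(u) = (u + 4)(u + 3)(u - 4) / [-42] = -(1/42)u^3 - (1/14)u^2 + (8/21)u + 8/7
L_3(u) = (u + 4)(u + 3)(u - 3) / [56] = (1/56)u^3 + (1/14)u^2 - (9/56)u - 9/14
g(u) = 145·L_0 + 63·L_1 + (-51)·L_2 + (-119)·L_3
  145·L_0(u) = -(145/56)u^3 + (145/14)u^2 + (1305/56)u - 1305/14
  63·L_1(u) = (3/2)u^3 - (9/2)u^2 - 24u + 72
  (-51)·L_2(u) = (17/14)u^3 + (51/14)u^2 - (136/7)u - 408/7
  (-119)·L_3(u) = -(17/8)u^3 - (17/2)u^2 + (153/8)u + 153/2
Adding term by term: -2u^3 + u^2 - u - 3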